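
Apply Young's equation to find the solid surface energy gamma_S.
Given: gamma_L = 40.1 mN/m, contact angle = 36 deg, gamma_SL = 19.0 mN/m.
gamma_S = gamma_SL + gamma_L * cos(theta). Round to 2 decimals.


theta_rad = 36 * pi/180 = 0.628319
gamma_S = 19.0 + 40.1 * cos(0.628319)
= 51.44 mN/m

51.44


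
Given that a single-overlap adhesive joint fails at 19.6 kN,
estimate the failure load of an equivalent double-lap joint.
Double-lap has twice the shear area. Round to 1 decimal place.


Double-lap factor = 2
Expected load = 19.6 * 2 = 39.2 kN

39.2


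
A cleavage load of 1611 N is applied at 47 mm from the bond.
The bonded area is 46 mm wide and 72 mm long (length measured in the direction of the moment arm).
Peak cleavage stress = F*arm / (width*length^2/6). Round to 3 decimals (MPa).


Moment = 1611 * 47 = 75717 N*mm
Section modulus = 46 * 5184 / 6 = 238464 / 6 mm^3
Stress = 75717 / (238464 / 6) = 454302 / 238464
= 1.905 MPa

1.905


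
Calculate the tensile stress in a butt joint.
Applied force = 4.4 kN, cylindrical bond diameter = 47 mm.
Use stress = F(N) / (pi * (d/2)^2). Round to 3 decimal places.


A = pi * 23.5^2 = 1734.9445 mm^2
sigma = 4400.0 / 1734.9445 = 2.536 MPa

2.536


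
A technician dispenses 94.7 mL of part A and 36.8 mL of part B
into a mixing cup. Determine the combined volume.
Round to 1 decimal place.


Combined volume = 94.7 + 36.8
= 131.5 mL

131.5


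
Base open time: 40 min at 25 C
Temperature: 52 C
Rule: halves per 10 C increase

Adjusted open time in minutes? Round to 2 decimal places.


Acceleration = 2^((52-25)/10) = 6.4980
Open time = 40 / 6.4980 = 6.16 min

6.16


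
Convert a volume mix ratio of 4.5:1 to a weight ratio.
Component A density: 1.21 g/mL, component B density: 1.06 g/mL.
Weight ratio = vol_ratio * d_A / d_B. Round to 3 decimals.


= 4.5 * 1.21 / 1.06 = 5.137

5.137


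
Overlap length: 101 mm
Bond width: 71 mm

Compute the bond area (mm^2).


Bond area = 101 * 71 = 7171 mm^2

7171


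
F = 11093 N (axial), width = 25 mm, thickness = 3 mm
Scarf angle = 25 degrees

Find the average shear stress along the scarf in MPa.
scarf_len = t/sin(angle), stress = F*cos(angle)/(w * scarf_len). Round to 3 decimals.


scarf_len = 3/sin(25 deg) = 7.0986
cos(25 deg) = 0.906308
stress = 11093*0.906308/(25*7.0986) = 56.652 MPa

56.652


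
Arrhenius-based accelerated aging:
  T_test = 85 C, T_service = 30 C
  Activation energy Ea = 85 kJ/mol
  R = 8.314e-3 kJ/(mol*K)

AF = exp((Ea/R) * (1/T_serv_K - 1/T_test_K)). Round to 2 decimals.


T_test_K = 358.15, T_serv_K = 303.15
AF = exp((85/8.314e-3) * (1/303.15 - 1/358.15))
= 177.51

177.51


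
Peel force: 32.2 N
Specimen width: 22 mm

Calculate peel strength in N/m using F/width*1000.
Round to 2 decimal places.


Peel strength = 32.2 / 22 * 1000 = 1463.64 N/m

1463.64


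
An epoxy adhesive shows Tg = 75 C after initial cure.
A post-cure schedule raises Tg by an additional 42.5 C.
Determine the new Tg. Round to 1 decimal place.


New Tg = 75 + 42.5
= 117.5 C

117.5


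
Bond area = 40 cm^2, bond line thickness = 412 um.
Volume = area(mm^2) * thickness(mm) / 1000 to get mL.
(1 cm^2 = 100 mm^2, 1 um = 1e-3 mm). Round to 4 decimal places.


area_mm2 = 40 * 100 = 4000
blt_mm = 412 * 1e-3 = 0.412
vol_mm3 = 4000 * 0.412 = 1648.0
vol_mL = 1648.0 / 1000 = 1.6480 mL

1.6480


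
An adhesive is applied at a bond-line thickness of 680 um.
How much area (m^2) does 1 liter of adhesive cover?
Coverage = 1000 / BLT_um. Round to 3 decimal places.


Coverage = 1000 / 680 = 1.471 m^2

1.471


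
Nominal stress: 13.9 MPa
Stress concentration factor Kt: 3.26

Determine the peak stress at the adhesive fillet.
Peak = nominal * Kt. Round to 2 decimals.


Peak stress = 13.9 * 3.26
= 45.31 MPa

45.31


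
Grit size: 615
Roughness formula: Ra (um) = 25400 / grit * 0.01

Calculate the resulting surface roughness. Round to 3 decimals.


Ra = 25400 / 615 * 0.01
= 0.413 um

0.413


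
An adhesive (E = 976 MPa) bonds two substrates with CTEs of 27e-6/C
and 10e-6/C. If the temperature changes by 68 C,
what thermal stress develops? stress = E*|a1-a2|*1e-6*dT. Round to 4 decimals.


Stress = 976 * |27 - 10| * 1e-6 * 68
= 1.1283 MPa

1.1283


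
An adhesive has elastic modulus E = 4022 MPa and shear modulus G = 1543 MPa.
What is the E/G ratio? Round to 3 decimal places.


E/G = 4022 / 1543 = 2.607

2.607


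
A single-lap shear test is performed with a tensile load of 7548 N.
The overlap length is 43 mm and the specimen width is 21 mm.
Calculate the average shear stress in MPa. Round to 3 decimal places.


Shear stress = F / (overlap * width)
= 7548 / (43 * 21)
= 7548 / 903
= 8.359 MPa

8.359


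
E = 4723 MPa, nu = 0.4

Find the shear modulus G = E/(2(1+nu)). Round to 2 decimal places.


G = 4723 / (2 * 1.40)
= 1686.79 MPa

1686.79


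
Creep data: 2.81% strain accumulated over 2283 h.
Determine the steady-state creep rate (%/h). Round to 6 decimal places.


Rate = 2.81 / 2283 = 0.001231 %/h

0.001231


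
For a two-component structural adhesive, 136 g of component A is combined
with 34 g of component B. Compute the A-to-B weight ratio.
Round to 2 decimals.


Weight ratio A:B = 136 / 34
= 4.00

4.00


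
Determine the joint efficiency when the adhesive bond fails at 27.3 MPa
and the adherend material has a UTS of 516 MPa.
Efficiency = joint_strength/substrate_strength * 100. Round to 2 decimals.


Joint efficiency = 27.3 / 516 * 100
= 5.29%

5.29


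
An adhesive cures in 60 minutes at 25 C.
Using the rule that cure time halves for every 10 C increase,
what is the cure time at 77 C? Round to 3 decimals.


Factor = 2^((77 - 25) / 10) = 36.7583
Cure time = 60 / 36.7583
= 1.632 minutes

1.632


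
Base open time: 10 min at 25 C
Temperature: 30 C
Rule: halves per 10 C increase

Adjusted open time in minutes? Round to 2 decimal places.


Acceleration = 2^((30-25)/10) = 1.4142
Open time = 10 / 1.4142 = 7.07 min

7.07


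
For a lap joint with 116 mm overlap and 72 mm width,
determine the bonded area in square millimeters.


Area = 116 * 72 = 8352 mm^2

8352


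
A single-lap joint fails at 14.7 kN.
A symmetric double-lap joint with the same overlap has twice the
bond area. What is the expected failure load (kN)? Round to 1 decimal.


Double-lap load = 2 * 14.7 = 29.4 kN

29.4


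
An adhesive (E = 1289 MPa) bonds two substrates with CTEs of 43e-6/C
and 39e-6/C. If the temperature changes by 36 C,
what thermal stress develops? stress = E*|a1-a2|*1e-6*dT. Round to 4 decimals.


Stress = 1289 * |43 - 39| * 1e-6 * 36
= 0.1856 MPa

0.1856


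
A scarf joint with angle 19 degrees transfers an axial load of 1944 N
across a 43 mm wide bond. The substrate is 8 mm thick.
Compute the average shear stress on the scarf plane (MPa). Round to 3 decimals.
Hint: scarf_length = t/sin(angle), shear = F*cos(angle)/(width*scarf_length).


scarf_length = 8 / sin(19 deg) = 24.5724 mm
cos(19 deg) = 0.945519
shear stress = 1944 * 0.945519 / (43 * 24.5724)
= 1.740 MPa

1.740


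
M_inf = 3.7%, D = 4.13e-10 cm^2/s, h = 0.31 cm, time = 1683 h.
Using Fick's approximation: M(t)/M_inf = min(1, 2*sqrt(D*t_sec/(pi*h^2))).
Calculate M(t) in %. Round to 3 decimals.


t = 6058800 s
ratio = min(1, 2*sqrt(4.13e-10*6058800/(pi*0.0961)))
= 0.182080
M(t) = 3.7 * 0.182080 = 0.674%

0.674


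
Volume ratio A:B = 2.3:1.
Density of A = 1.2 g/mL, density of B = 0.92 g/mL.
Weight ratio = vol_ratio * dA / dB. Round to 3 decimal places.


Wt ratio = 2.3 * 1.2 / 0.92
= 3.000

3.000


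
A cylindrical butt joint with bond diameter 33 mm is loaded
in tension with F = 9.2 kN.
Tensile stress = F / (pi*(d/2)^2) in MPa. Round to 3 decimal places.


Area = pi * (33/2)^2 = 855.2986 mm^2
Stress = 9.2*1000 / 855.2986
= 10.756 MPa

10.756


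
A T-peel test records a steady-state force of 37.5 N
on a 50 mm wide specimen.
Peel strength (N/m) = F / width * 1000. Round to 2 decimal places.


Peel strength = 37.5 / 50 * 1000
= 750.00 N/m

750.00


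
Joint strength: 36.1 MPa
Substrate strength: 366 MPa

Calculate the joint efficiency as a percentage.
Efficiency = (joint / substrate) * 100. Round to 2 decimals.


Efficiency = (36.1 / 366) * 100 = 9.86%

9.86


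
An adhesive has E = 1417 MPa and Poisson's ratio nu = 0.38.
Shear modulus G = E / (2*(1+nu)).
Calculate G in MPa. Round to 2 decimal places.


G = 1417 / (2*(1+0.38))
= 1417 / 2.76
= 513.41 MPa

513.41


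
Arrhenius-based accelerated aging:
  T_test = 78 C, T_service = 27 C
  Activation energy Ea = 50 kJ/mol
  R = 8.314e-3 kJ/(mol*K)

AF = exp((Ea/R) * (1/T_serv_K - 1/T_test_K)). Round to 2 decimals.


T_test_K = 351.15, T_serv_K = 300.15
AF = exp((50/8.314e-3) * (1/300.15 - 1/351.15))
= 18.36

18.36


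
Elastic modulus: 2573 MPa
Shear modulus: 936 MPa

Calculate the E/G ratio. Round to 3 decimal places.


E / G = 2573 / 936 = 2.749

2.749


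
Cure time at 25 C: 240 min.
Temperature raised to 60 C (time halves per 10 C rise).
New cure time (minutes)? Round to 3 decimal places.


Acceleration factor = 2^(35/10) = 11.3137
New time = 240 / 11.3137 = 21.213 min

21.213


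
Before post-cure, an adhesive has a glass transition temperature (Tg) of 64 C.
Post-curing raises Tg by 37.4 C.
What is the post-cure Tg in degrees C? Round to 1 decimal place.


Tg_post = Tg_base + delta_Tg
= 64 + 37.4
= 101.4 C

101.4


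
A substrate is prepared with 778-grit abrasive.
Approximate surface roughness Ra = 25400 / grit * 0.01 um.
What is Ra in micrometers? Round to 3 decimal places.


Ra = 25400 / 778 * 0.01 = 0.326 um

0.326


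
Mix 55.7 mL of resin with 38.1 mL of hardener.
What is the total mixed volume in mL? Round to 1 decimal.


Total = 55.7 + 38.1 = 93.8 mL

93.8


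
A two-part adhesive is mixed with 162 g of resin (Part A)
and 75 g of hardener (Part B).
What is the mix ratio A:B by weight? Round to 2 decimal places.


Mix ratio = mass_A / mass_B
= 162 / 75
= 2.16

2.16


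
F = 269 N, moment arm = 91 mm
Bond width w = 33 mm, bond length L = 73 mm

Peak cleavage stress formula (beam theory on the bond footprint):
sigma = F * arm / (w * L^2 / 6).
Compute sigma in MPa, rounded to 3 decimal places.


sigma = (269 * 91) / (33 * 5329 / 6)
= 24479 * 6 / 175857
= 146874 / 175857
= 0.835 MPa

0.835


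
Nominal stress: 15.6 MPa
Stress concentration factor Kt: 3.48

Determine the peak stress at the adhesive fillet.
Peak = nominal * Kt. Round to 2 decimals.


Peak stress = 15.6 * 3.48
= 54.29 MPa

54.29


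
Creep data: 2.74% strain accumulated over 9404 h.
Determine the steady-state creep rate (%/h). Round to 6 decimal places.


Rate = 2.74 / 9404 = 0.000291 %/h

0.000291


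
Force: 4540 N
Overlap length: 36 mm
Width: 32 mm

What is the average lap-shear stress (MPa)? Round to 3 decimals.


Average shear stress = F / (overlap * width)
= 4540 / (36 * 32)
= 3.941 MPa

3.941


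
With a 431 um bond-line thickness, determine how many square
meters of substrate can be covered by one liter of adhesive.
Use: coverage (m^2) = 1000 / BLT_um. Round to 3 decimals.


Coverage = 1000 / 431 = 2.320 m^2

2.320


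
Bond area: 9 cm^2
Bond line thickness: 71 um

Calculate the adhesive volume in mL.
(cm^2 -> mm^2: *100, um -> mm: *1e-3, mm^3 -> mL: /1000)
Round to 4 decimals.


V = 9*100 * 71*1e-3 / 1000
= 0.0639 mL

0.0639


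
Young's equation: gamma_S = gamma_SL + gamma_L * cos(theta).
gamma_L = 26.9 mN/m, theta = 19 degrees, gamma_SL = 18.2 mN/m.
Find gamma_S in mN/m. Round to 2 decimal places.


cos(19 deg) = 0.945519
gamma_S = 18.2 + 26.9 * 0.945519
= 43.63 mN/m

43.63


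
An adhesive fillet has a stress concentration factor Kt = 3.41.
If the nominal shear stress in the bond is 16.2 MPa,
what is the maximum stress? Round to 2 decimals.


Max stress = 16.2 * 3.41 = 55.24 MPa

55.24


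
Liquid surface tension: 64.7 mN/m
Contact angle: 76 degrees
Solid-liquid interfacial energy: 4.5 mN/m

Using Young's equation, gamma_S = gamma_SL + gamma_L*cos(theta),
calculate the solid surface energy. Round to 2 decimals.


gamma_S = 4.5 + 64.7 * cos(76)
= 20.15 mN/m

20.15


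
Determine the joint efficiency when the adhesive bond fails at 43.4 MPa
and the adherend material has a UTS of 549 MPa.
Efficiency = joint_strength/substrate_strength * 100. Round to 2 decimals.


Joint efficiency = 43.4 / 549 * 100
= 7.91%

7.91


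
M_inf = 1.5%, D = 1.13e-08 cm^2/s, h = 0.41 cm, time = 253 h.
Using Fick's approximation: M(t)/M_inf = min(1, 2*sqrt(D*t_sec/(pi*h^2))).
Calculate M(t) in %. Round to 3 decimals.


t = 910800 s
ratio = min(1, 2*sqrt(1.13e-08*910800/(pi*0.1681)))
= 0.279204
M(t) = 1.5 * 0.279204 = 0.419%

0.419


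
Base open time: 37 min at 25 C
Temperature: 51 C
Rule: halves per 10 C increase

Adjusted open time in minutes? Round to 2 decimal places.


Acceleration = 2^((51-25)/10) = 6.0629
Open time = 37 / 6.0629 = 6.10 min

6.10


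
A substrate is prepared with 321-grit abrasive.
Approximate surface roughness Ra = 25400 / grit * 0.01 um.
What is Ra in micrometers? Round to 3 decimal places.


Ra = 25400 / 321 * 0.01 = 0.791 um

0.791


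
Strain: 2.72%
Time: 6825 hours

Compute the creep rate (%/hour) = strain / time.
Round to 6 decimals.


Creep rate = 2.72 / 6825
= 0.000399 %/h

0.000399


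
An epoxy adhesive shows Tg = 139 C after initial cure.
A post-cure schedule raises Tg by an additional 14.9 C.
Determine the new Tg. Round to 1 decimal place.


New Tg = 139 + 14.9
= 153.9 C

153.9


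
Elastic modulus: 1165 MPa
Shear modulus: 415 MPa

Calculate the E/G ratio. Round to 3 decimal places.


E / G = 1165 / 415 = 2.807

2.807


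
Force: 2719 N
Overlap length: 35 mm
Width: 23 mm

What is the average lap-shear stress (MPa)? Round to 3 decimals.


Average shear stress = F / (overlap * width)
= 2719 / (35 * 23)
= 3.378 MPa

3.378


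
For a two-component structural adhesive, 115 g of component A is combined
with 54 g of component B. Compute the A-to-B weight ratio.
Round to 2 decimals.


Weight ratio A:B = 115 / 54
= 2.13

2.13


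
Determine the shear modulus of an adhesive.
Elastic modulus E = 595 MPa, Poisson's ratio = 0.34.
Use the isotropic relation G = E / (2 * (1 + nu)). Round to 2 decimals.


G = 595 / (2*(1+0.34)) = 595 / 2.68
= 222.01 MPa

222.01


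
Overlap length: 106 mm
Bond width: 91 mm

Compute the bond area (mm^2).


Bond area = 106 * 91 = 9646 mm^2

9646


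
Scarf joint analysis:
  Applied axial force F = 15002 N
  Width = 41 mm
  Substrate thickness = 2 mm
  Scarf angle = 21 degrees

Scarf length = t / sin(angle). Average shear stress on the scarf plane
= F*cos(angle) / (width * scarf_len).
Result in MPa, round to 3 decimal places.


Scarf length = 2 / sin(21 deg) = 5.5809 mm
cos(21 deg) = 0.933580
Shear = 15002 * 0.933580 / (41 * 5.5809)
= 61.209 MPa

61.209


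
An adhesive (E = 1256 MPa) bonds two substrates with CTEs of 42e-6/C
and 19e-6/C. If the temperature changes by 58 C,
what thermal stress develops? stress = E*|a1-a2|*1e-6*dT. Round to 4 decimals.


Stress = 1256 * |42 - 19| * 1e-6 * 58
= 1.6755 MPa

1.6755


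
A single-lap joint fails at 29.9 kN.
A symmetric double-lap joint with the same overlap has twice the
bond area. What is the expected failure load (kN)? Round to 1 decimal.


Double-lap load = 2 * 29.9 = 59.8 kN

59.8


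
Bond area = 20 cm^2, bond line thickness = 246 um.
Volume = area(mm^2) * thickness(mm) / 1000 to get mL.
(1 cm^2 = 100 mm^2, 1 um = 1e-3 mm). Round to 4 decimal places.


area_mm2 = 20 * 100 = 2000
blt_mm = 246 * 1e-3 = 0.246
vol_mm3 = 2000 * 0.246 = 492.0
vol_mL = 492.0 / 1000 = 0.4920 mL

0.4920


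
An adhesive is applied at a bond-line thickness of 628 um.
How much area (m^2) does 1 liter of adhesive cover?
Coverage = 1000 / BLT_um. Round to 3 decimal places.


Coverage = 1000 / 628 = 1.592 m^2

1.592


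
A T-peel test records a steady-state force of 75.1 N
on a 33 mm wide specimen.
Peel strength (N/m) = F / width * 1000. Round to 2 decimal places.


Peel strength = 75.1 / 33 * 1000
= 2275.76 N/m

2275.76


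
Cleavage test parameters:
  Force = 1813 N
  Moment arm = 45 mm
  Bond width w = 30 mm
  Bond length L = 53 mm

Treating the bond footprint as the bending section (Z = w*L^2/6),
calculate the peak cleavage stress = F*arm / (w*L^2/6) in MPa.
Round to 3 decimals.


M = 1813 * 45 = 81585 N*mm
Z = 30 * 53^2 / 6 = 84270 / 6 mm^3
sigma = M / Z = 6 * 81585 / 84270 = 489510 / 84270
= 5.809 MPa

5.809


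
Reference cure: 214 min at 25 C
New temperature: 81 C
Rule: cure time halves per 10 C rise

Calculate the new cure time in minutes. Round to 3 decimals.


factor = 2^((81-25)/10) = 48.5029
t_new = 214 / 48.5029 = 4.412 min

4.412


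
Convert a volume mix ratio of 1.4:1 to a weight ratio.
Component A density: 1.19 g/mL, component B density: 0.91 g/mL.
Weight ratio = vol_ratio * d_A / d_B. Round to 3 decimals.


= 1.4 * 1.19 / 0.91 = 1.831

1.831


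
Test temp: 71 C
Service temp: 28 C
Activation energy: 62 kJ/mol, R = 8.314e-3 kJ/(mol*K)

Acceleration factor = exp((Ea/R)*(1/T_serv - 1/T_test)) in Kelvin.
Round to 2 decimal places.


AF = exp((62/0.008314)*(1/301.15 - 1/344.15))
= 22.07

22.07


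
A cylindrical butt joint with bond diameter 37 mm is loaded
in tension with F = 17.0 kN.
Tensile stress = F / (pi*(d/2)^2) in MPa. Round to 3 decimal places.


Area = pi * (37/2)^2 = 1075.2101 mm^2
Stress = 17.0*1000 / 1075.2101
= 15.811 MPa

15.811


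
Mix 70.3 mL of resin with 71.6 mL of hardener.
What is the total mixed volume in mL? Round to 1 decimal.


Total = 70.3 + 71.6 = 141.9 mL

141.9


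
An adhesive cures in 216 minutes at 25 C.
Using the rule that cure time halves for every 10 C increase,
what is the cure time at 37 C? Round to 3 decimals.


Factor = 2^((37 - 25) / 10) = 2.2974
Cure time = 216 / 2.2974
= 94.019 minutes

94.019


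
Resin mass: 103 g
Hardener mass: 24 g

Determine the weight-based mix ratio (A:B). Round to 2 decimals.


Ratio = 103 / 24 = 4.29

4.29


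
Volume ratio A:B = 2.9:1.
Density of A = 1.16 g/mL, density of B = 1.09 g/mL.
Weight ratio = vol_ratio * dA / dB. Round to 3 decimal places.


Wt ratio = 2.9 * 1.16 / 1.09
= 3.086

3.086


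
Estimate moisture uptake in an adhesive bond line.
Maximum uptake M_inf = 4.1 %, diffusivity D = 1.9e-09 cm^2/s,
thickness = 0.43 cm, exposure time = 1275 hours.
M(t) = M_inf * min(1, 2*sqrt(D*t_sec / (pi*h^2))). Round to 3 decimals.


Convert time: 1275 h = 4590000 s
ratio = min(1, 2*sqrt(1.9e-09*4590000/(pi*0.43^2)))
= 0.245058
M(t) = 4.1 * 0.245058 = 1.005%

1.005


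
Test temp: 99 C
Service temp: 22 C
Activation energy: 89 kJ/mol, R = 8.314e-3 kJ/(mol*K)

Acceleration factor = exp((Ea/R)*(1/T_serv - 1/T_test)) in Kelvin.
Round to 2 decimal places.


AF = exp((89/0.008314)*(1/295.15 - 1/372.15))
= 1815.82

1815.82


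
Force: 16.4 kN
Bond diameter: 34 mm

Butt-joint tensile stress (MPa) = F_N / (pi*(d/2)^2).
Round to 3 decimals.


F_N = 16.4 * 1000 = 16400.0 N
A = pi*(17.0)^2 = 907.9203 mm^2
stress = 16400.0 / 907.9203 = 18.063 MPa

18.063


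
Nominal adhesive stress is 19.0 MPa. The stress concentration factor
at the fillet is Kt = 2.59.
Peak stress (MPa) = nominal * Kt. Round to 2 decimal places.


Peak = 19.0 * 2.59 = 49.21 MPa

49.21


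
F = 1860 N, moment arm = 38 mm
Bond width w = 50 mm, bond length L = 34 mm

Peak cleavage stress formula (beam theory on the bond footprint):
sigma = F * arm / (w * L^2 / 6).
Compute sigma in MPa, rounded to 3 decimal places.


sigma = (1860 * 38) / (50 * 1156 / 6)
= 70680 * 6 / 57800
= 424080 / 57800
= 7.337 MPa

7.337


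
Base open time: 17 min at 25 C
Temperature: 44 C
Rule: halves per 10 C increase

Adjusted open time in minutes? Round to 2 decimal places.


Acceleration = 2^((44-25)/10) = 3.7321
Open time = 17 / 3.7321 = 4.56 min

4.56


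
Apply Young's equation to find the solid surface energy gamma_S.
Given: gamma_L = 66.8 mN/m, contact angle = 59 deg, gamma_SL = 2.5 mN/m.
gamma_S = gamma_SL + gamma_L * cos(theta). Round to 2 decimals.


theta_rad = 59 * pi/180 = 1.029744
gamma_S = 2.5 + 66.8 * cos(1.029744)
= 36.90 mN/m

36.90


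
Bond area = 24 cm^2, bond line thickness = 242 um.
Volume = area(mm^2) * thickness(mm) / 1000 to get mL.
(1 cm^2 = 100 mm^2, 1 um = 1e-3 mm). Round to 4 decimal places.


area_mm2 = 24 * 100 = 2400
blt_mm = 242 * 1e-3 = 0.242
vol_mm3 = 2400 * 0.242 = 580.8
vol_mL = 580.8 / 1000 = 0.5808 mL

0.5808


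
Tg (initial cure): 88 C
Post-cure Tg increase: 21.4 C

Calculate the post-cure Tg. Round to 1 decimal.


Post-cure Tg = 88 + 21.4 = 109.4 C

109.4


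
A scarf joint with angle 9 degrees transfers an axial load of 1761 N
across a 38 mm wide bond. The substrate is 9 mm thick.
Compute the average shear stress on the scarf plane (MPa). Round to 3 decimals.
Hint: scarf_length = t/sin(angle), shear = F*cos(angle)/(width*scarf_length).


scarf_length = 9 / sin(9 deg) = 57.5321 mm
cos(9 deg) = 0.987688
shear stress = 1761 * 0.987688 / (38 * 57.5321)
= 0.796 MPa

0.796


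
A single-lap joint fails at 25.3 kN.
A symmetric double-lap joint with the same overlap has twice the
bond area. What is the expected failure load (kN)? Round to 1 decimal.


Double-lap load = 2 * 25.3 = 50.6 kN

50.6


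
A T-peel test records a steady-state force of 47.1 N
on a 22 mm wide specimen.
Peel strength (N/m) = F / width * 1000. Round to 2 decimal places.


Peel strength = 47.1 / 22 * 1000
= 2140.91 N/m

2140.91


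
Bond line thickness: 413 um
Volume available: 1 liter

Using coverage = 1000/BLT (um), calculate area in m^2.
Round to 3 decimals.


1 L = 1e6 mm^3, thickness = 413 um = 0.413 mm
Area = 1e6 / 0.413 mm^2 = (1e6 / 0.413) / 1e6 m^2 = 1000 / 413 m^2
= 2.421 m^2

2.421


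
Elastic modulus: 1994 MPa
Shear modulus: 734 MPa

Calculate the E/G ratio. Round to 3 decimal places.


E / G = 1994 / 734 = 2.717

2.717


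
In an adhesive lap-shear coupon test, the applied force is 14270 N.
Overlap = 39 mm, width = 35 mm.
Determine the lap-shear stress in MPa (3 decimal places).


stress = F / (overlap * width)
= 14270 / (39 * 35)
= 10.454 MPa

10.454


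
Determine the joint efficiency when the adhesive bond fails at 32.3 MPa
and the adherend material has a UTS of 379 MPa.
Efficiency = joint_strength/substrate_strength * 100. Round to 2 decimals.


Joint efficiency = 32.3 / 379 * 100
= 8.52%

8.52


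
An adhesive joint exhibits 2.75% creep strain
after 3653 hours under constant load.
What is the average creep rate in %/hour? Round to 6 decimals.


Creep rate = strain / time
= 2.75 / 3653
= 0.000753 %/h

0.000753


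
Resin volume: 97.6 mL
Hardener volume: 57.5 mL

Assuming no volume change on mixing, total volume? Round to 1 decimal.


V_total = 97.6 + 57.5 = 155.1 mL

155.1


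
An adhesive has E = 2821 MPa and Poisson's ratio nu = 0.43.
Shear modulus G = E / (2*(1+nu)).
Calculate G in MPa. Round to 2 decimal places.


G = 2821 / (2*(1+0.43))
= 2821 / 2.86
= 986.36 MPa

986.36


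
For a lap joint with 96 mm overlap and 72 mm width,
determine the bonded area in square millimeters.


Area = 96 * 72 = 6912 mm^2

6912


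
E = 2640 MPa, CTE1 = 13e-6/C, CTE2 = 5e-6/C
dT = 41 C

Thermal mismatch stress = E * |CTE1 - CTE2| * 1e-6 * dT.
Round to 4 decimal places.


= 2640 * 8e-6 * 41
= 0.8659 MPa

0.8659


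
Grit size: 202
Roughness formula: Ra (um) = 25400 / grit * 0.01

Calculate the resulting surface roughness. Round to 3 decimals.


Ra = 25400 / 202 * 0.01
= 1.257 um

1.257


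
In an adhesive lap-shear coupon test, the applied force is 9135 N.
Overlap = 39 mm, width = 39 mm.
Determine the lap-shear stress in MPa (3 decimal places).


stress = F / (overlap * width)
= 9135 / (39 * 39)
= 6.006 MPa

6.006


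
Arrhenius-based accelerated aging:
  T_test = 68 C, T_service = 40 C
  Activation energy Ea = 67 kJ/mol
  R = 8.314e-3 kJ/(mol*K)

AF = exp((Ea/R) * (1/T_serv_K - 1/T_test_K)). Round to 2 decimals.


T_test_K = 341.15, T_serv_K = 313.15
AF = exp((67/8.314e-3) * (1/313.15 - 1/341.15))
= 8.27

8.27


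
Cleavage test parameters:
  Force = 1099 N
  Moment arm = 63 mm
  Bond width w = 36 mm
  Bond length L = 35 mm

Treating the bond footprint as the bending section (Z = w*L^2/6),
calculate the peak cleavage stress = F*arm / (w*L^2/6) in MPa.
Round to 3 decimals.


M = 1099 * 63 = 69237 N*mm
Z = 36 * 35^2 / 6 = 44100 / 6 mm^3
sigma = M / Z = 6 * 69237 / 44100 = 415422 / 44100
= 9.420 MPa

9.420


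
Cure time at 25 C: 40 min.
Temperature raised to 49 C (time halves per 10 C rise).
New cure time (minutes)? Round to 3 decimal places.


Acceleration factor = 2^(24/10) = 5.2780
New time = 40 / 5.2780 = 7.579 min

7.579


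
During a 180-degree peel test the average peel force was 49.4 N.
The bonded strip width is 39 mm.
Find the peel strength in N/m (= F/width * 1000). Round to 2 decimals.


Peel strength = F/width * 1000
= 49.4 / 39 * 1000
= 1266.67 N/m

1266.67


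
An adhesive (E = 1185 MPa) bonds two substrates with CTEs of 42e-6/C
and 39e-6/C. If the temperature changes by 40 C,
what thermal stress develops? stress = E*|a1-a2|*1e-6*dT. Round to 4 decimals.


Stress = 1185 * |42 - 39| * 1e-6 * 40
= 0.1422 MPa

0.1422


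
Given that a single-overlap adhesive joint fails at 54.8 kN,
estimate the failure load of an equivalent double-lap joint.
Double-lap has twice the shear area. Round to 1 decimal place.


Double-lap factor = 2
Expected load = 54.8 * 2 = 109.6 kN

109.6


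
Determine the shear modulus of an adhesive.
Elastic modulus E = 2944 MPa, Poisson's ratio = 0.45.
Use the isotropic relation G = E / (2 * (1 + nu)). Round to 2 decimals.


G = 2944 / (2*(1+0.45)) = 2944 / 2.90
= 1015.17 MPa

1015.17


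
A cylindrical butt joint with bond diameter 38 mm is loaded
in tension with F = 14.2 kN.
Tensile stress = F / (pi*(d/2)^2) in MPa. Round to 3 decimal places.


Area = pi * (38/2)^2 = 1134.1149 mm^2
Stress = 14.2*1000 / 1134.1149
= 12.521 MPa

12.521


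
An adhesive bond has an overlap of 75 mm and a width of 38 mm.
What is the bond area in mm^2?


Bond area = overlap * width
= 75 * 38
= 2850 mm^2

2850


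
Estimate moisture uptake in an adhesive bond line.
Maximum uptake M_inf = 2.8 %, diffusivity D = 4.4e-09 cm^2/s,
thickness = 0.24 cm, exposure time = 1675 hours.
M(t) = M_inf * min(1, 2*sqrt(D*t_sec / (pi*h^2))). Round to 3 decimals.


Convert time: 1675 h = 6030000 s
ratio = min(1, 2*sqrt(4.4e-09*6030000/(pi*0.24^2)))
= 0.765824
M(t) = 2.8 * 0.765824 = 2.144%

2.144


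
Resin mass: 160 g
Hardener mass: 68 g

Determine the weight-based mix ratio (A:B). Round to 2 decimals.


Ratio = 160 / 68 = 2.35

2.35


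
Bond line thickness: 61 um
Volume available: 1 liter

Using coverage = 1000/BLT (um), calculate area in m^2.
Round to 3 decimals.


1 L = 1e6 mm^3, thickness = 61 um = 0.061 mm
Area = 1e6 / 0.061 mm^2 = (1e6 / 0.061) / 1e6 m^2 = 1000 / 61 m^2
= 16.393 m^2

16.393


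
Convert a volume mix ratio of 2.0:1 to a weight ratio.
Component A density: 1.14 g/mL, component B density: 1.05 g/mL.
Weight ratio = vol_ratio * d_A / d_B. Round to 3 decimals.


= 2.0 * 1.14 / 1.05 = 2.171

2.171


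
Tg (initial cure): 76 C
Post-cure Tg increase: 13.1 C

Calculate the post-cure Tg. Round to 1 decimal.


Post-cure Tg = 76 + 13.1 = 89.1 C

89.1


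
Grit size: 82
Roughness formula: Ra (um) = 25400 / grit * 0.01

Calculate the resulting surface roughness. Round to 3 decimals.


Ra = 25400 / 82 * 0.01
= 3.098 um

3.098


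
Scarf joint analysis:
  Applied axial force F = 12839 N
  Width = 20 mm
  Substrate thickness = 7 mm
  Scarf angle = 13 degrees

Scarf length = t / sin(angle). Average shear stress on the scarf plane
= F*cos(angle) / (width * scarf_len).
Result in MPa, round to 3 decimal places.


Scarf length = 7 / sin(13 deg) = 31.1179 mm
cos(13 deg) = 0.974370
Shear = 12839 * 0.974370 / (20 * 31.1179)
= 20.101 MPa

20.101


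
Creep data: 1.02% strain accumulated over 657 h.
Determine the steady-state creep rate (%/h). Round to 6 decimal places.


Rate = 1.02 / 657 = 0.001553 %/h

0.001553


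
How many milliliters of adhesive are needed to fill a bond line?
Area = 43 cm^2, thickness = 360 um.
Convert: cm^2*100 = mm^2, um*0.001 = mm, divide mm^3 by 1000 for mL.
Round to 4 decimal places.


= (43 * 100) * (360 * 0.001) / 1000
= 1.5480 mL

1.5480


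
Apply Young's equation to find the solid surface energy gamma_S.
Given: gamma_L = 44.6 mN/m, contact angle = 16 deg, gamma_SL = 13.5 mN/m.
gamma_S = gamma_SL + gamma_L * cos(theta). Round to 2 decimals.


theta_rad = 16 * pi/180 = 0.279253
gamma_S = 13.5 + 44.6 * cos(0.279253)
= 56.37 mN/m

56.37


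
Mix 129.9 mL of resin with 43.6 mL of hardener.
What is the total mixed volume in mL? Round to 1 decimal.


Total = 129.9 + 43.6 = 173.5 mL

173.5


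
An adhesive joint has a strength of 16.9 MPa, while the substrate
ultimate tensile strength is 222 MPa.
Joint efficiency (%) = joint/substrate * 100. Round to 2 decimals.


Efficiency = 16.9 / 222 * 100
= 7.61%

7.61


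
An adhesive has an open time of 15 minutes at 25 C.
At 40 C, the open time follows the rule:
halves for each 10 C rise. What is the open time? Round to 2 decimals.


Factor = 2^((40-25)/10) = 2.8284
Open time = 15 / 2.8284 = 5.30 min

5.30


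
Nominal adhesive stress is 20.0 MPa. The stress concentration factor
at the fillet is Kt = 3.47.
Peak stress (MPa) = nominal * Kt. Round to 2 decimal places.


Peak = 20.0 * 3.47 = 69.40 MPa

69.40


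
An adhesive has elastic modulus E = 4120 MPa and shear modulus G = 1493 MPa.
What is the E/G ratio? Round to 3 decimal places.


E/G = 4120 / 1493 = 2.760

2.760


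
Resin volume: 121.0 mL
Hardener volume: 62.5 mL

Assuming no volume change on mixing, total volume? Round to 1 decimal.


V_total = 121.0 + 62.5 = 183.5 mL

183.5


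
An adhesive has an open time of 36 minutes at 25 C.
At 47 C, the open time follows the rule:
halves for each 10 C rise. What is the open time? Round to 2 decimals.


Factor = 2^((47-25)/10) = 4.5948
Open time = 36 / 4.5948 = 7.83 min

7.83


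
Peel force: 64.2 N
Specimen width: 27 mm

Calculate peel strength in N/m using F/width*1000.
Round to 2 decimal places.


Peel strength = 64.2 / 27 * 1000 = 2377.78 N/m

2377.78


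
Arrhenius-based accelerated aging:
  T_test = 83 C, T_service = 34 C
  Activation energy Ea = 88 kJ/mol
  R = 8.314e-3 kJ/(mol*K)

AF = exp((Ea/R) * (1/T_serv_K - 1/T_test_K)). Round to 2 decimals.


T_test_K = 356.15, T_serv_K = 307.15
AF = exp((88/8.314e-3) * (1/307.15 - 1/356.15))
= 114.57

114.57


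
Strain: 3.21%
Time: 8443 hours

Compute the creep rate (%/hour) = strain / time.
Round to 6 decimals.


Creep rate = 3.21 / 8443
= 0.000380 %/h

0.000380


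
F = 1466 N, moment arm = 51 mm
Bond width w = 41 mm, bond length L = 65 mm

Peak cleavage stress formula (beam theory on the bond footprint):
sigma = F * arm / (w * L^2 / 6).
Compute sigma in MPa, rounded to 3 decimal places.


sigma = (1466 * 51) / (41 * 4225 / 6)
= 74766 * 6 / 173225
= 448596 / 173225
= 2.590 MPa

2.590


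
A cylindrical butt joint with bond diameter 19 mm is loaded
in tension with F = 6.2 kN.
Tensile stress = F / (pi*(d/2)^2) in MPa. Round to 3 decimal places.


Area = pi * (19/2)^2 = 283.5287 mm^2
Stress = 6.2*1000 / 283.5287
= 21.867 MPa

21.867


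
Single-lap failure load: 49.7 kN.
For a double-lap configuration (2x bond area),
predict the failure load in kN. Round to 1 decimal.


Failure load = 49.7 * 2 = 99.4 kN

99.4


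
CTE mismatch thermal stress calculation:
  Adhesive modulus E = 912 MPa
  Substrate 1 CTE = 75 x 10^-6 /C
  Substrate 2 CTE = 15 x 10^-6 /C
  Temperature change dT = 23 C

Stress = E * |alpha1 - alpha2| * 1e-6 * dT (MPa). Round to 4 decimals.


delta_alpha = |75 - 15| = 60 x 10^-6/C
Stress = 912 * 60e-6 * 23
= 1.2586 MPa

1.2586


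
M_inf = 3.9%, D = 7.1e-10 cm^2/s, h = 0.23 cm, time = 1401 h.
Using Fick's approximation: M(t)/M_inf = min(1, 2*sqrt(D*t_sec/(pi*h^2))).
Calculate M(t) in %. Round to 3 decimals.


t = 5043600 s
ratio = min(1, 2*sqrt(7.1e-10*5043600/(pi*0.0529)))
= 0.293580
M(t) = 3.9 * 0.293580 = 1.145%

1.145


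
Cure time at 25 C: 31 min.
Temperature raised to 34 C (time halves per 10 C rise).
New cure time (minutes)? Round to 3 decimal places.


Acceleration factor = 2^(9/10) = 1.8661
New time = 31 / 1.8661 = 16.612 min

16.612


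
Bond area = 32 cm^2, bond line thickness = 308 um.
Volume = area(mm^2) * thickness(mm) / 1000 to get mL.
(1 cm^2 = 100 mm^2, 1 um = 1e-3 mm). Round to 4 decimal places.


area_mm2 = 32 * 100 = 3200
blt_mm = 308 * 1e-3 = 0.308
vol_mm3 = 3200 * 0.308 = 985.6
vol_mL = 985.6 / 1000 = 0.9856 mL

0.9856


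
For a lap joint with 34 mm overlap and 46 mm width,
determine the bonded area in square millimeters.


Area = 34 * 46 = 1564 mm^2

1564


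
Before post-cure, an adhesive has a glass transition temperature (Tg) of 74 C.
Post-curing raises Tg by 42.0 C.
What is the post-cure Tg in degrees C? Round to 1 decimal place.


Tg_post = Tg_base + delta_Tg
= 74 + 42.0
= 116.0 C

116.0


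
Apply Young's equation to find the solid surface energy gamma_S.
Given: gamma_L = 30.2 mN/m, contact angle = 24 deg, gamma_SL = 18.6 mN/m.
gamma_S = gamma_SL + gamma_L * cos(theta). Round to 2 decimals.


theta_rad = 24 * pi/180 = 0.418879
gamma_S = 18.6 + 30.2 * cos(0.418879)
= 46.19 mN/m

46.19


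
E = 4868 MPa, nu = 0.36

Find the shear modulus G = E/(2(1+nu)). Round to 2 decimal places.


G = 4868 / (2 * 1.36)
= 1789.71 MPa

1789.71


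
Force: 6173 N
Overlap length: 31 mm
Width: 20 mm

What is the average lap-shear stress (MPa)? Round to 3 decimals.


Average shear stress = F / (overlap * width)
= 6173 / (31 * 20)
= 9.956 MPa

9.956


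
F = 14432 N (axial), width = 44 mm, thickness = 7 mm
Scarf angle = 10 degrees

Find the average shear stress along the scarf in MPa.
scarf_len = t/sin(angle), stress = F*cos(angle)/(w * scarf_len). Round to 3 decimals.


scarf_len = 7/sin(10 deg) = 40.3114
cos(10 deg) = 0.984808
stress = 14432*0.984808/(44*40.3114) = 8.013 MPa

8.013


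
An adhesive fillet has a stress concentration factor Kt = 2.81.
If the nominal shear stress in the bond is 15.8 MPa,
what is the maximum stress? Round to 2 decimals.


Max stress = 15.8 * 2.81 = 44.40 MPa

44.40


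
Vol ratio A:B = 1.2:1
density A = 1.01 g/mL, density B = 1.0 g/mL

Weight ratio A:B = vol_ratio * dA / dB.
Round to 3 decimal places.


Weight ratio = 1.2 * 1.01 / 1.0
= 1.212

1.212


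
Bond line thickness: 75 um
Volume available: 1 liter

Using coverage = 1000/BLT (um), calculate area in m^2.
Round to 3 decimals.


1 L = 1e6 mm^3, thickness = 75 um = 0.075 mm
Area = 1e6 / 0.075 mm^2 = (1e6 / 0.075) / 1e6 m^2 = 1000 / 75 m^2
= 13.333 m^2

13.333


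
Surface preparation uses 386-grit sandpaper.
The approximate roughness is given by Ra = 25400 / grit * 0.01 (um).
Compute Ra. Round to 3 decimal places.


Ra = 25400 / 386 * 0.01
= 254 / 386
= 0.658 um

0.658


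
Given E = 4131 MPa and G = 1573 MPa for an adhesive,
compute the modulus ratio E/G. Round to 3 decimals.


E/G ratio = 4131 / 1573 = 2.626

2.626


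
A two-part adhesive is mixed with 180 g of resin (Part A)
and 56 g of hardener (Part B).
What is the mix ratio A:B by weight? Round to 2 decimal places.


Mix ratio = mass_A / mass_B
= 180 / 56
= 3.21

3.21


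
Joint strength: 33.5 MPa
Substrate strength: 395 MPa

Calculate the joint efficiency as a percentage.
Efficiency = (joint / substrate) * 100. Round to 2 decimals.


Efficiency = (33.5 / 395) * 100 = 8.48%

8.48


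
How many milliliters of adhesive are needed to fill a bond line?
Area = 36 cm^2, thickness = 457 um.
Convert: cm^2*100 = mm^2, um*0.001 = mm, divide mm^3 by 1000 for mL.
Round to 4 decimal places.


= (36 * 100) * (457 * 0.001) / 1000
= 1.6452 mL

1.6452


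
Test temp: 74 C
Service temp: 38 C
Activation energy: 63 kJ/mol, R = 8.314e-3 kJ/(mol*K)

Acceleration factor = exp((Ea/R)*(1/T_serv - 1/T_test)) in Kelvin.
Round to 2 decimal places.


AF = exp((63/0.008314)*(1/311.15 - 1/347.15))
= 12.50

12.50


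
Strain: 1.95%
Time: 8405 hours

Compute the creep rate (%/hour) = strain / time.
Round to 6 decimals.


Creep rate = 1.95 / 8405
= 0.000232 %/h

0.000232


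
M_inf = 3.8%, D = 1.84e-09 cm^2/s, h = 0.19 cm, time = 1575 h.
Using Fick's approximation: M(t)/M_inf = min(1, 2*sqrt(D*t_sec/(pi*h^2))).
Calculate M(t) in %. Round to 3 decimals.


t = 5670000 s
ratio = min(1, 2*sqrt(1.84e-09*5670000/(pi*0.0361)))
= 0.606599
M(t) = 3.8 * 0.606599 = 2.305%

2.305


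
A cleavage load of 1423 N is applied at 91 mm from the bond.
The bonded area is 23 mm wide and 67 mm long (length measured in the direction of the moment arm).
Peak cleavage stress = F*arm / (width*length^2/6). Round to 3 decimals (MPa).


Moment = 1423 * 91 = 129493 N*mm
Section modulus = 23 * 4489 / 6 = 103247 / 6 mm^3
Stress = 129493 / (103247 / 6) = 776958 / 103247
= 7.525 MPa

7.525


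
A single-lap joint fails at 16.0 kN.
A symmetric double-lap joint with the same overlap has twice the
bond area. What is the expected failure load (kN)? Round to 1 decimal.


Double-lap load = 2 * 16.0 = 32.0 kN

32.0


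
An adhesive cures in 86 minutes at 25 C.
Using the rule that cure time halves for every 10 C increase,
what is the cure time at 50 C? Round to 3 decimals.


Factor = 2^((50 - 25) / 10) = 5.6569
Cure time = 86 / 5.6569
= 15.203 minutes

15.203


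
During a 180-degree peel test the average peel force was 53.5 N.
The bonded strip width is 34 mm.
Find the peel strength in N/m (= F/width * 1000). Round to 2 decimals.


Peel strength = F/width * 1000
= 53.5 / 34 * 1000
= 1573.53 N/m

1573.53


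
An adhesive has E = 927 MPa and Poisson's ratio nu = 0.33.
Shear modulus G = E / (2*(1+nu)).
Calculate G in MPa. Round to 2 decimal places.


G = 927 / (2*(1+0.33))
= 927 / 2.66
= 348.50 MPa

348.50


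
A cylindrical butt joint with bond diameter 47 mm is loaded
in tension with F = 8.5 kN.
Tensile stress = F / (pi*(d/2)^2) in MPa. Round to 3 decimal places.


Area = pi * (47/2)^2 = 1734.9445 mm^2
Stress = 8.5*1000 / 1734.9445
= 4.899 MPa

4.899


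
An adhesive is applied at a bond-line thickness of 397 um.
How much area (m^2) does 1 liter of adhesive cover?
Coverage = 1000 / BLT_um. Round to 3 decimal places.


Coverage = 1000 / 397 = 2.519 m^2

2.519


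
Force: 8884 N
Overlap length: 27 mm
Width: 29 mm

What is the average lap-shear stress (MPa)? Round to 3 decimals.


Average shear stress = F / (overlap * width)
= 8884 / (27 * 29)
= 11.346 MPa

11.346


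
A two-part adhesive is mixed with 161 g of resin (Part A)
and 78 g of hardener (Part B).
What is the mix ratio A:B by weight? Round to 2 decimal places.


Mix ratio = mass_A / mass_B
= 161 / 78
= 2.06

2.06


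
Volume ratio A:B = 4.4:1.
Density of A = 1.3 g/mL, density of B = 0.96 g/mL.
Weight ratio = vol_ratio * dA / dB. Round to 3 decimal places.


Wt ratio = 4.4 * 1.3 / 0.96
= 5.958

5.958


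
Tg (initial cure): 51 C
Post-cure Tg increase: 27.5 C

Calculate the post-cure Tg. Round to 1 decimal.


Post-cure Tg = 51 + 27.5 = 78.5 C

78.5


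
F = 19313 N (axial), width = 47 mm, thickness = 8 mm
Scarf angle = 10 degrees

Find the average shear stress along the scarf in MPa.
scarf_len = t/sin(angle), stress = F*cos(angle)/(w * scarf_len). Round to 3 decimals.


scarf_len = 8/sin(10 deg) = 46.0702
cos(10 deg) = 0.984808
stress = 19313*0.984808/(47*46.0702) = 8.784 MPa

8.784
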